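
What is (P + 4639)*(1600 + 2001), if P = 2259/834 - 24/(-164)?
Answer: 190521214663/11398 ≈ 1.6715e+7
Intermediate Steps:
P = 32541/11398 (P = 2259*(1/834) - 24*(-1/164) = 753/278 + 6/41 = 32541/11398 ≈ 2.8550)
(P + 4639)*(1600 + 2001) = (32541/11398 + 4639)*(1600 + 2001) = (52907863/11398)*3601 = 190521214663/11398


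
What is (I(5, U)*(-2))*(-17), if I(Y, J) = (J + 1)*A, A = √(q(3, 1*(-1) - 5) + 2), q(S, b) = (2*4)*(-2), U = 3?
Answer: 136*I*√14 ≈ 508.87*I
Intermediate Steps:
q(S, b) = -16 (q(S, b) = 8*(-2) = -16)
A = I*√14 (A = √(-16 + 2) = √(-14) = I*√14 ≈ 3.7417*I)
I(Y, J) = I*√14*(1 + J) (I(Y, J) = (J + 1)*(I*√14) = (1 + J)*(I*√14) = I*√14*(1 + J))
(I(5, U)*(-2))*(-17) = ((I*√14*(1 + 3))*(-2))*(-17) = ((I*√14*4)*(-2))*(-17) = ((4*I*√14)*(-2))*(-17) = -8*I*√14*(-17) = 136*I*√14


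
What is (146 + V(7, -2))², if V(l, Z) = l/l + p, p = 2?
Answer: 22201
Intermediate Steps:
V(l, Z) = 3 (V(l, Z) = l/l + 2 = 1 + 2 = 3)
(146 + V(7, -2))² = (146 + 3)² = 149² = 22201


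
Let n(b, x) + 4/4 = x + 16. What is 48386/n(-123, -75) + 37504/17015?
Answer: -16420751/20418 ≈ -804.23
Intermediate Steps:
n(b, x) = 15 + x (n(b, x) = -1 + (x + 16) = -1 + (16 + x) = 15 + x)
48386/n(-123, -75) + 37504/17015 = 48386/(15 - 75) + 37504/17015 = 48386/(-60) + 37504*(1/17015) = 48386*(-1/60) + 37504/17015 = -24193/30 + 37504/17015 = -16420751/20418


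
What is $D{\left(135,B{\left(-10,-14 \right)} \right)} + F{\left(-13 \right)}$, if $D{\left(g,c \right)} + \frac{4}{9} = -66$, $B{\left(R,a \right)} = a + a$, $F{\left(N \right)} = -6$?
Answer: $- \frac{652}{9} \approx -72.444$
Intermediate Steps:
$B{\left(R,a \right)} = 2 a$
$D{\left(g,c \right)} = - \frac{598}{9}$ ($D{\left(g,c \right)} = - \frac{4}{9} - 66 = - \frac{598}{9}$)
$D{\left(135,B{\left(-10,-14 \right)} \right)} + F{\left(-13 \right)} = - \frac{598}{9} - 6 = - \frac{652}{9}$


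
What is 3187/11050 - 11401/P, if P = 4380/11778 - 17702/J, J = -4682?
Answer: -578870356559309/210872045150 ≈ -2745.1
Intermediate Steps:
P = 19083443/4595383 (P = 4380/11778 - 17702/(-4682) = 4380*(1/11778) - 17702*(-1/4682) = 730/1963 + 8851/2341 = 19083443/4595383 ≈ 4.1527)
3187/11050 - 11401/P = 3187/11050 - 11401/19083443/4595383 = 3187*(1/11050) - 11401*4595383/19083443 = 3187/11050 - 52391961583/19083443 = -578870356559309/210872045150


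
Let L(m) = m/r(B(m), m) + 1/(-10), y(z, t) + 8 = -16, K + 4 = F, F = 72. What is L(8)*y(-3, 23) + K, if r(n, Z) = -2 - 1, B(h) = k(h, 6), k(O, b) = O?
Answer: 672/5 ≈ 134.40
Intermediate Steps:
B(h) = h
K = 68 (K = -4 + 72 = 68)
r(n, Z) = -3
y(z, t) = -24 (y(z, t) = -8 - 16 = -24)
L(m) = -1/10 - m/3 (L(m) = m/(-3) + 1/(-10) = m*(-1/3) + 1*(-1/10) = -m/3 - 1/10 = -1/10 - m/3)
L(8)*y(-3, 23) + K = (-1/10 - 1/3*8)*(-24) + 68 = (-1/10 - 8/3)*(-24) + 68 = -83/30*(-24) + 68 = 332/5 + 68 = 672/5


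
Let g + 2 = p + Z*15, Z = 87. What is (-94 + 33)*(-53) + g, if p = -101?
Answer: 4435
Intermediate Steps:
g = 1202 (g = -2 + (-101 + 87*15) = -2 + (-101 + 1305) = -2 + 1204 = 1202)
(-94 + 33)*(-53) + g = (-94 + 33)*(-53) + 1202 = -61*(-53) + 1202 = 3233 + 1202 = 4435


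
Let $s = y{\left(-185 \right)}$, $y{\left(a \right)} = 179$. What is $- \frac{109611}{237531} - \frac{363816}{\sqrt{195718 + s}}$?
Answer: $- \frac{36537}{79177} - \frac{121272 \sqrt{195897}}{65299} \approx -822.45$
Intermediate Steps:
$s = 179$
$- \frac{109611}{237531} - \frac{363816}{\sqrt{195718 + s}} = - \frac{109611}{237531} - \frac{363816}{\sqrt{195718 + 179}} = \left(-109611\right) \frac{1}{237531} - \frac{363816}{\sqrt{195897}} = - \frac{36537}{79177} - 363816 \frac{\sqrt{195897}}{195897} = - \frac{36537}{79177} - \frac{121272 \sqrt{195897}}{65299}$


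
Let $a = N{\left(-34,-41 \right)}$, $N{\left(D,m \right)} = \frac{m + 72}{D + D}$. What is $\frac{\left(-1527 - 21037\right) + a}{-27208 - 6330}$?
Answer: $\frac{1534383}{2280584} \approx 0.6728$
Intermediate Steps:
$N{\left(D,m \right)} = \frac{72 + m}{2 D}$
$a = - \frac{31}{68}$ ($a = \frac{72 - 41}{2 \left(-34\right)} = \frac{1}{2} \left(- \frac{1}{34}\right) 31 = - \frac{31}{68} \approx -0.45588$)
$\frac{\left(-1527 - 21037\right) + a}{-27208 - 6330} = \frac{\left(-1527 - 21037\right) - \frac{31}{68}}{-27208 - 6330} = \frac{\left(-1527 - 21037\right) - \frac{31}{68}}{-33538} = \left(-22564 - \frac{31}{68}\right) \left(- \frac{1}{33538}\right) = \left(- \frac{1534383}{68}\right) \left(- \frac{1}{33538}\right) = \frac{1534383}{2280584}$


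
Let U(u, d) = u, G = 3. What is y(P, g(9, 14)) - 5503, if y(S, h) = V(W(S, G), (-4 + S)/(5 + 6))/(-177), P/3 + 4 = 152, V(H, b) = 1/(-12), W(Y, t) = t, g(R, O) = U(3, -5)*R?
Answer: -11688371/2124 ≈ -5503.0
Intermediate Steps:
g(R, O) = 3*R
V(H, b) = -1/12
P = 444 (P = -12 + 3*152 = -12 + 456 = 444)
y(S, h) = 1/2124 (y(S, h) = -1/12/(-177) = -1/12*(-1/177) = 1/2124)
y(P, g(9, 14)) - 5503 = 1/2124 - 5503 = -11688371/2124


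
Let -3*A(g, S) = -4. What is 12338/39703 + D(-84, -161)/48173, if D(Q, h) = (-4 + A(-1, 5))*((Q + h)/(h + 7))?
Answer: 19608271222/63116216427 ≈ 0.31067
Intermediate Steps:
A(g, S) = 4/3 (A(g, S) = -⅓*(-4) = 4/3)
D(Q, h) = -8*(Q + h)/(3*(7 + h)) (D(Q, h) = (-4 + 4/3)*((Q + h)/(h + 7)) = -8*(Q + h)/(3*(7 + h)))
12338/39703 + D(-84, -161)/48173 = 12338/39703 + (8*(-1*(-84) - 1*(-161))/(3*(7 - 161)))/48173 = 12338*(1/39703) + ((8/3)*(84 + 161)/(-154))*(1/48173) = 12338/39703 + ((8/3)*(-1/154)*245)*(1/48173) = 12338/39703 - 140/33*1/48173 = 12338/39703 - 140/1589709 = 19608271222/63116216427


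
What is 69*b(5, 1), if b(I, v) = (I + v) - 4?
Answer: 138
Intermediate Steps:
b(I, v) = -4 + I + v
69*b(5, 1) = 69*(-4 + 5 + 1) = 69*2 = 138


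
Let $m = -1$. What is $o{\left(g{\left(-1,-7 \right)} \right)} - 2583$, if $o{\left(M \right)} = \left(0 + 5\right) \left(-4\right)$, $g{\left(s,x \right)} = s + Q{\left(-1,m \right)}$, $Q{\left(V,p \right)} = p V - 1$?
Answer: $-2603$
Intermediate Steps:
$Q{\left(V,p \right)} = -1 + V p$ ($Q{\left(V,p \right)} = V p - 1 = -1 + V p$)
$g{\left(s,x \right)} = s$ ($g{\left(s,x \right)} = s - 0 = s + \left(-1 + 1\right) = s + 0 = s$)
$o{\left(M \right)} = -20$ ($o{\left(M \right)} = 5 \left(-4\right) = -20$)
$o{\left(g{\left(-1,-7 \right)} \right)} - 2583 = -20 - 2583 = -2603$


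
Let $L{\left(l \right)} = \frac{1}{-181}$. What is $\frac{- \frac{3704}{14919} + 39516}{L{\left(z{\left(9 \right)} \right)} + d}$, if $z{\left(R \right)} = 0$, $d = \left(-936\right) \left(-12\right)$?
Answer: $\frac{106705925500}{30330192729} \approx 3.5181$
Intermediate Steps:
$d = 11232$
$L{\left(l \right)} = - \frac{1}{181}$
$\frac{- \frac{3704}{14919} + 39516}{L{\left(z{\left(9 \right)} \right)} + d} = \frac{- \frac{3704}{14919} + 39516}{- \frac{1}{181} + 11232} = \frac{\left(-3704\right) \frac{1}{14919} + 39516}{\frac{2032991}{181}} = \left(- \frac{3704}{14919} + 39516\right) \frac{181}{2032991} = \frac{589535500}{14919} \cdot \frac{181}{2032991} = \frac{106705925500}{30330192729}$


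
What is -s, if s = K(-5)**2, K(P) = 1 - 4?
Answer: -9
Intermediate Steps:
K(P) = -3
s = 9 (s = (-3)**2 = 9)
-s = -1*9 = -9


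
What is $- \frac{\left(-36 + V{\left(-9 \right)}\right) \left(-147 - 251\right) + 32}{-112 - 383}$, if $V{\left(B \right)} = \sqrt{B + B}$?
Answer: $\frac{2872}{99} - \frac{398 i \sqrt{2}}{165} \approx 29.01 - 3.4113 i$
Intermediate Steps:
$V{\left(B \right)} = \sqrt{2} \sqrt{B}$ ($V{\left(B \right)} = \sqrt{2 B} = \sqrt{2} \sqrt{B}$)
$- \frac{\left(-36 + V{\left(-9 \right)}\right) \left(-147 - 251\right) + 32}{-112 - 383} = - \frac{\left(-36 + \sqrt{2} \sqrt{-9}\right) \left(-147 - 251\right) + 32}{-112 - 383} = - \frac{\left(-36 + \sqrt{2} \cdot 3 i\right) \left(-398\right) + 32}{-495} = - \frac{\left(\left(-36 + 3 i \sqrt{2}\right) \left(-398\right) + 32\right) \left(-1\right)}{495} = - \frac{\left(\left(14328 - 1194 i \sqrt{2}\right) + 32\right) \left(-1\right)}{495} = - \frac{\left(14360 - 1194 i \sqrt{2}\right) \left(-1\right)}{495} = - (- \frac{2872}{99} + \frac{398 i \sqrt{2}}{165}) = \frac{2872}{99} - \frac{398 i \sqrt{2}}{165}$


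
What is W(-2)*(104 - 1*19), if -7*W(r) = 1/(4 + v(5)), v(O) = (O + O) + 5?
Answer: -85/133 ≈ -0.63910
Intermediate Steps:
v(O) = 5 + 2*O (v(O) = 2*O + 5 = 5 + 2*O)
W(r) = -1/133 (W(r) = -1/(7*(4 + (5 + 2*5))) = -1/(7*(4 + (5 + 10))) = -1/(7*(4 + 15)) = -1/7/19 = -1/7*1/19 = -1/133)
W(-2)*(104 - 1*19) = -(104 - 1*19)/133 = -(104 - 19)/133 = -1/133*85 = -85/133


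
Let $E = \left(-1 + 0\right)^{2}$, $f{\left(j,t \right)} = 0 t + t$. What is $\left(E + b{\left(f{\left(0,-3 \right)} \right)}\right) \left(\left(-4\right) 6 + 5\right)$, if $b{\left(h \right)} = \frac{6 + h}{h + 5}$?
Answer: $- \frac{95}{2} \approx -47.5$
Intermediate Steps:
$f{\left(j,t \right)} = t$ ($f{\left(j,t \right)} = 0 + t = t$)
$b{\left(h \right)} = \frac{6 + h}{5 + h}$
$E = 1$ ($E = \left(-1\right)^{2} = 1$)
$\left(E + b{\left(f{\left(0,-3 \right)} \right)}\right) \left(\left(-4\right) 6 + 5\right) = \left(1 + \frac{6 - 3}{5 - 3}\right) \left(\left(-4\right) 6 + 5\right) = \left(1 + \frac{1}{2} \cdot 3\right) \left(-24 + 5\right) = \left(1 + \frac{1}{2} \cdot 3\right) \left(-19\right) = \left(1 + \frac{3}{2}\right) \left(-19\right) = \frac{5}{2} \left(-19\right) = - \frac{95}{2}$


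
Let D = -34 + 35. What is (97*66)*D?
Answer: 6402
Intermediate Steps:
D = 1
(97*66)*D = (97*66)*1 = 6402*1 = 6402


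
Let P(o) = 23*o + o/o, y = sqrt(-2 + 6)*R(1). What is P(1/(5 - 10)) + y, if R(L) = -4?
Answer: -58/5 ≈ -11.600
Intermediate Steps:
y = -8 (y = sqrt(-2 + 6)*(-4) = sqrt(4)*(-4) = 2*(-4) = -8)
P(o) = 1 + 23*o (P(o) = 23*o + 1 = 1 + 23*o)
P(1/(5 - 10)) + y = (1 + 23/(5 - 10)) - 8 = (1 + 23/(-5)) - 8 = (1 + 23*(-1/5)) - 8 = (1 - 23/5) - 8 = -18/5 - 8 = -58/5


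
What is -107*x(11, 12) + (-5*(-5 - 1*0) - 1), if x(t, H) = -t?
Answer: 1201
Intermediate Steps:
-107*x(11, 12) + (-5*(-5 - 1*0) - 1) = -(-107)*11 + (-5*(-5 - 1*0) - 1) = -107*(-11) + (-5*(-5 + 0) - 1) = 1177 + (-5*(-5) - 1) = 1177 + (25 - 1) = 1177 + 24 = 1201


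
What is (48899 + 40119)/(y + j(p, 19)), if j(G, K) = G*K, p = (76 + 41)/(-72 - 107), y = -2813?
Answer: -7967111/252875 ≈ -31.506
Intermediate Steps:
p = -117/179 (p = 117/(-179) = 117*(-1/179) = -117/179 ≈ -0.65363)
(48899 + 40119)/(y + j(p, 19)) = (48899 + 40119)/(-2813 - 117/179*19) = 89018/(-2813 - 2223/179) = 89018/(-505750/179) = 89018*(-179/505750) = -7967111/252875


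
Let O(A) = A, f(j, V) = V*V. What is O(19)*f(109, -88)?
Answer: 147136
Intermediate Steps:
f(j, V) = V**2
O(19)*f(109, -88) = 19*(-88)**2 = 19*7744 = 147136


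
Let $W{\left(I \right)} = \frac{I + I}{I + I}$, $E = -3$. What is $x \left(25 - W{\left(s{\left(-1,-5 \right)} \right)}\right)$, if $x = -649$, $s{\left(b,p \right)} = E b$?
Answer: $-15576$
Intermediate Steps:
$s{\left(b,p \right)} = - 3 b$
$W{\left(I \right)} = 1$ ($W{\left(I \right)} = \frac{2 I}{2 I} = 2 I \frac{1}{2 I} = 1$)
$x \left(25 - W{\left(s{\left(-1,-5 \right)} \right)}\right) = - 649 \left(25 - 1\right) = \left(-649\right) 24 = -15576$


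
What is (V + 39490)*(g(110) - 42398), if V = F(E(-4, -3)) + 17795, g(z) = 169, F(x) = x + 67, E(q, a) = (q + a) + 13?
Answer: -2422170982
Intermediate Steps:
E(q, a) = 13 + a + q (E(q, a) = (a + q) + 13 = 13 + a + q)
F(x) = 67 + x
V = 17868 (V = (67 + (13 - 3 - 4)) + 17795 = (67 + 6) + 17795 = 73 + 17795 = 17868)
(V + 39490)*(g(110) - 42398) = (17868 + 39490)*(169 - 42398) = 57358*(-42229) = -2422170982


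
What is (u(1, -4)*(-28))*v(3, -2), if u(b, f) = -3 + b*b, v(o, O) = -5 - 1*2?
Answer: -392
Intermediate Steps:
v(o, O) = -7 (v(o, O) = -5 - 2 = -7)
u(b, f) = -3 + b**2
(u(1, -4)*(-28))*v(3, -2) = ((-3 + 1**2)*(-28))*(-7) = ((-3 + 1)*(-28))*(-7) = -2*(-28)*(-7) = 56*(-7) = -392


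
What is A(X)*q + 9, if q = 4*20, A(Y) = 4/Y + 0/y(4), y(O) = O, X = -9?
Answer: -239/9 ≈ -26.556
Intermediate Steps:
A(Y) = 4/Y (A(Y) = 4/Y + 0/4 = 4/Y + 0*(¼) = 4/Y + 0 = 4/Y)
q = 80
A(X)*q + 9 = (4/(-9))*80 + 9 = (4*(-⅑))*80 + 9 = -4/9*80 + 9 = -320/9 + 9 = -239/9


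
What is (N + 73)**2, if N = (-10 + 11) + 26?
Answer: 10000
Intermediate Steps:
N = 27 (N = 1 + 26 = 27)
(N + 73)**2 = (27 + 73)**2 = 100**2 = 10000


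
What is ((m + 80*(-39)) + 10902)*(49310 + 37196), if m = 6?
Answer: 673708728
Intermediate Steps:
((m + 80*(-39)) + 10902)*(49310 + 37196) = ((6 + 80*(-39)) + 10902)*(49310 + 37196) = ((6 - 3120) + 10902)*86506 = (-3114 + 10902)*86506 = 7788*86506 = 673708728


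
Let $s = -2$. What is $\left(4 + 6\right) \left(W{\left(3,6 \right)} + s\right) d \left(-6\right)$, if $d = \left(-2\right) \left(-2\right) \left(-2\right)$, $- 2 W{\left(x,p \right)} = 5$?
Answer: $-2160$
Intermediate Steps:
$W{\left(x,p \right)} = - \frac{5}{2}$ ($W{\left(x,p \right)} = \left(- \frac{1}{2}\right) 5 = - \frac{5}{2}$)
$d = -8$ ($d = 4 \left(-2\right) = -8$)
$\left(4 + 6\right) \left(W{\left(3,6 \right)} + s\right) d \left(-6\right) = \left(4 + 6\right) \left(- \frac{5}{2} - 2\right) \left(-8\right) \left(-6\right) = 10 \left(- \frac{9}{2}\right) \left(-8\right) \left(-6\right) = \left(-45\right) \left(-8\right) \left(-6\right) = 360 \left(-6\right) = -2160$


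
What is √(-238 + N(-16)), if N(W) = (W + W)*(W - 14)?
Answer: 19*√2 ≈ 26.870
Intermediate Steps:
N(W) = 2*W*(-14 + W) (N(W) = (2*W)*(-14 + W) = 2*W*(-14 + W))
√(-238 + N(-16)) = √(-238 + 2*(-16)*(-14 - 16)) = √(-238 + 2*(-16)*(-30)) = √(-238 + 960) = √722 = 19*√2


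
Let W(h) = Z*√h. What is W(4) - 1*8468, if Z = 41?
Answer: -8386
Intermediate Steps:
W(h) = 41*√h
W(4) - 1*8468 = 41*√4 - 1*8468 = 41*2 - 8468 = 82 - 8468 = -8386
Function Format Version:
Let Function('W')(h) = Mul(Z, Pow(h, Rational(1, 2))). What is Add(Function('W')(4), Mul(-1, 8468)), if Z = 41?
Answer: -8386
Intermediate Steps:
Function('W')(h) = Mul(41, Pow(h, Rational(1, 2)))
Add(Function('W')(4), Mul(-1, 8468)) = Add(Mul(41, Pow(4, Rational(1, 2))), Mul(-1, 8468)) = Add(Mul(41, 2), -8468) = Add(82, -8468) = -8386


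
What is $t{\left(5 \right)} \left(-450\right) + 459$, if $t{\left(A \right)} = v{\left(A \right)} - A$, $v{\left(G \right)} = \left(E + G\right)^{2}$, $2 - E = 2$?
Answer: $-8541$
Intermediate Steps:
$E = 0$ ($E = 2 - 2 = 0$)
$v{\left(G \right)} = G^{2}$ ($v{\left(G \right)} = \left(0 + G\right)^{2} = G^{2}$)
$t{\left(A \right)} = A^{2} - A$
$t{\left(5 \right)} \left(-450\right) + 459 = 5 \left(-1 + 5\right) \left(-450\right) + 459 = 5 \cdot 4 \left(-450\right) + 459 = 20 \left(-450\right) + 459 = -9000 + 459 = -8541$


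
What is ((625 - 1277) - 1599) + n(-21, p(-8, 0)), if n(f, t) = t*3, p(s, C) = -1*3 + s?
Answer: -2284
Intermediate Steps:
p(s, C) = -3 + s
n(f, t) = 3*t
((625 - 1277) - 1599) + n(-21, p(-8, 0)) = ((625 - 1277) - 1599) + 3*(-3 - 8) = (-652 - 1599) + 3*(-11) = -2251 - 33 = -2284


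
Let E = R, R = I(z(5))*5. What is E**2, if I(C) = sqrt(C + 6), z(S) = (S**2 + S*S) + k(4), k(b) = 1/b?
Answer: 5625/4 ≈ 1406.3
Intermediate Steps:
z(S) = 1/4 + 2*S**2 (z(S) = (S**2 + S*S) + 1/4 = (S**2 + S**2) + 1/4 = 2*S**2 + 1/4 = 1/4 + 2*S**2)
I(C) = sqrt(6 + C)
R = 75/2 (R = sqrt(6 + (1/4 + 2*5**2))*5 = sqrt(6 + (1/4 + 2*25))*5 = sqrt(6 + (1/4 + 50))*5 = sqrt(6 + 201/4)*5 = sqrt(225/4)*5 = (15/2)*5 = 75/2 ≈ 37.500)
E = 75/2 ≈ 37.500
E**2 = (75/2)**2 = 5625/4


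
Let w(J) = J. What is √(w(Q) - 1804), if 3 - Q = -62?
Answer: I*√1739 ≈ 41.701*I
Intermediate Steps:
Q = 65 (Q = 3 - 1*(-62) = 3 + 62 = 65)
√(w(Q) - 1804) = √(65 - 1804) = √(-1739) = I*√1739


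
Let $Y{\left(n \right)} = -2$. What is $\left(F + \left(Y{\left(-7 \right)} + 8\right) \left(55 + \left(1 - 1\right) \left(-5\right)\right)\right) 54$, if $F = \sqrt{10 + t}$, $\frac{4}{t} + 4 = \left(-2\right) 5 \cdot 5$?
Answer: $17820 + 12 \sqrt{201} \approx 17990.0$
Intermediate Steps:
$t = - \frac{2}{27}$ ($t = \frac{4}{-4 + \left(-2\right) 5 \cdot 5} = \frac{4}{-4 - 50} = \frac{4}{-54} = 4 \left(- \frac{1}{54}\right) = - \frac{2}{27} \approx -0.074074$)
$F = \frac{2 \sqrt{201}}{9}$ ($F = \sqrt{10 - \frac{2}{27}} = \sqrt{\frac{268}{27}} = \frac{2 \sqrt{201}}{9} \approx 3.1505$)
$\left(F + \left(Y{\left(-7 \right)} + 8\right) \left(55 + \left(1 - 1\right) \left(-5\right)\right)\right) 54 = \left(\frac{2 \sqrt{201}}{9} + \left(-2 + 8\right) \left(55 + \left(1 - 1\right) \left(-5\right)\right)\right) 54 = \left(\frac{2 \sqrt{201}}{9} + 6 \left(55 + 0 \left(-5\right)\right)\right) 54 = \left(\frac{2 \sqrt{201}}{9} + 6 \left(55 + 0\right)\right) 54 = \left(\frac{2 \sqrt{201}}{9} + 6 \cdot 55\right) 54 = \left(\frac{2 \sqrt{201}}{9} + 330\right) 54 = \left(330 + \frac{2 \sqrt{201}}{9}\right) 54 = 17820 + 12 \sqrt{201}$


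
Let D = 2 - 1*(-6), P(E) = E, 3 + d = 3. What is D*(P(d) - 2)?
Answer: -16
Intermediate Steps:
d = 0 (d = -3 + 3 = 0)
D = 8 (D = 2 + 6 = 8)
D*(P(d) - 2) = 8*(0 - 2) = 8*(-2) = -16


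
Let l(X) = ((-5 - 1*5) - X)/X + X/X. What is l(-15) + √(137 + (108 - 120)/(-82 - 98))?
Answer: ⅔ + 2*√7710/15 ≈ 12.374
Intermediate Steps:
l(X) = 1 + (-10 - X)/X (l(X) = ((-5 - 5) - X)/X + 1 = (-10 - X)/X + 1 = 1 + (-10 - X)/X)
l(-15) + √(137 + (108 - 120)/(-82 - 98)) = -10/(-15) + √(137 + (108 - 120)/(-82 - 98)) = -10*(-1/15) + √(137 - 12/(-180)) = ⅔ + √(137 - 12*(-1/180)) = ⅔ + √(137 + 1/15) = ⅔ + √(2056/15) = ⅔ + 2*√7710/15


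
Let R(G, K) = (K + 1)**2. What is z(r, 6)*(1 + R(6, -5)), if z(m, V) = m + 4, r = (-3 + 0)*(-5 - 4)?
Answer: 527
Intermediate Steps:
r = 27 (r = -3*(-9) = 27)
z(m, V) = 4 + m
R(G, K) = (1 + K)**2
z(r, 6)*(1 + R(6, -5)) = (4 + 27)*(1 + (1 - 5)**2) = 31*(1 + (-4)**2) = 31*(1 + 16) = 31*17 = 527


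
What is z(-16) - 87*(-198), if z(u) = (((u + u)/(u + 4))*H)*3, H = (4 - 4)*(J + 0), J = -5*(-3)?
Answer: 17226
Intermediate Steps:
J = 15
H = 0 (H = (4 - 4)*(15 + 0) = 0*15 = 0)
z(u) = 0 (z(u) = (((u + u)/(u + 4))*0)*3 = (((2*u)/(4 + u))*0)*3 = ((2*u/(4 + u))*0)*3 = 0*3 = 0)
z(-16) - 87*(-198) = 0 - 87*(-198) = 0 - 1*(-17226) = 0 + 17226 = 17226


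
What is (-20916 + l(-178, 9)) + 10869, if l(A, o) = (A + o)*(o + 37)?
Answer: -17821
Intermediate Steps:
l(A, o) = (37 + o)*(A + o) (l(A, o) = (A + o)*(37 + o) = (37 + o)*(A + o))
(-20916 + l(-178, 9)) + 10869 = (-20916 + (9² + 37*(-178) + 37*9 - 178*9)) + 10869 = (-20916 + (81 - 6586 + 333 - 1602)) + 10869 = (-20916 - 7774) + 10869 = -28690 + 10869 = -17821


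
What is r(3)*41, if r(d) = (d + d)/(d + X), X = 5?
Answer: 123/4 ≈ 30.750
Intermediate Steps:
r(d) = 2*d/(5 + d) (r(d) = (d + d)/(d + 5) = (2*d)/(5 + d) = 2*d/(5 + d))
r(3)*41 = (2*3/(5 + 3))*41 = (2*3/8)*41 = (2*3*(⅛))*41 = (¾)*41 = 123/4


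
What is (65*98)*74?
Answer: 471380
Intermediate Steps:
(65*98)*74 = 6370*74 = 471380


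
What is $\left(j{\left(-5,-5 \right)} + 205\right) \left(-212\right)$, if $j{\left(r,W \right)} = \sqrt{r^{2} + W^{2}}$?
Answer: $-43460 - 1060 \sqrt{2} \approx -44959.0$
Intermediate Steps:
$j{\left(r,W \right)} = \sqrt{W^{2} + r^{2}}$
$\left(j{\left(-5,-5 \right)} + 205\right) \left(-212\right) = \left(\sqrt{\left(-5\right)^{2} + \left(-5\right)^{2}} + 205\right) \left(-212\right) = \left(\sqrt{25 + 25} + 205\right) \left(-212\right) = \left(\sqrt{50} + 205\right) \left(-212\right) = \left(5 \sqrt{2} + 205\right) \left(-212\right) = \left(205 + 5 \sqrt{2}\right) \left(-212\right) = -43460 - 1060 \sqrt{2}$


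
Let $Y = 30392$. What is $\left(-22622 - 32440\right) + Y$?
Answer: $-24670$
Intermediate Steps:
$\left(-22622 - 32440\right) + Y = \left(-22622 - 32440\right) + 30392 = -55062 + 30392 = -24670$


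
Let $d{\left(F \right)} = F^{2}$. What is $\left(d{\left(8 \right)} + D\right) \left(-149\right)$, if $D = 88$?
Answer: $-22648$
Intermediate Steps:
$\left(d{\left(8 \right)} + D\right) \left(-149\right) = \left(8^{2} + 88\right) \left(-149\right) = \left(64 + 88\right) \left(-149\right) = 152 \left(-149\right) = -22648$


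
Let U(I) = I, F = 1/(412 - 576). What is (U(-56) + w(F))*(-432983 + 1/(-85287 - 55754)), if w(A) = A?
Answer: 140228210866810/5782681 ≈ 2.4250e+7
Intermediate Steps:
F = -1/164 (F = 1/(-164) = -1/164 ≈ -0.0060976)
(U(-56) + w(F))*(-432983 + 1/(-85287 - 55754)) = (-56 - 1/164)*(-432983 + 1/(-85287 - 55754)) = -9185*(-432983 + 1/(-141041))/164 = -9185*(-432983 - 1/141041)/164 = -9185/164*(-61068355304/141041) = 140228210866810/5782681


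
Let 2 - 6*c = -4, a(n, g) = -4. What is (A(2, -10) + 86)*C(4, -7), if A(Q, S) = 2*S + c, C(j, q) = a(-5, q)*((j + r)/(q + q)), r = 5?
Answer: 1206/7 ≈ 172.29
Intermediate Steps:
c = 1 (c = ⅓ - ⅙*(-4) = ⅓ + ⅔ = 1)
C(j, q) = -2*(5 + j)/q (C(j, q) = -4*(j + 5)/(q + q) = -4*(5 + j)/(2*q) = -4*(5 + j)*1/(2*q) = -2*(5 + j)/q)
A(Q, S) = 1 + 2*S (A(Q, S) = 2*S + 1 = 1 + 2*S)
(A(2, -10) + 86)*C(4, -7) = ((1 + 2*(-10)) + 86)*(2*(-5 - 1*4)/(-7)) = ((1 - 20) + 86)*(2*(-⅐)*(-5 - 4)) = (-19 + 86)*(2*(-⅐)*(-9)) = 67*(18/7) = 1206/7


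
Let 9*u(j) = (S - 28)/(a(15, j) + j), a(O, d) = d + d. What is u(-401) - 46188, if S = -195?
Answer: -500077253/10827 ≈ -46188.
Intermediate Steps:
a(O, d) = 2*d
u(j) = -223/(27*j) (u(j) = ((-195 - 28)/(2*j + j))/9 = (-223*1/(3*j))/9 = (-223/(3*j))/9 = -223/(27*j))
u(-401) - 46188 = -223/27/(-401) - 46188 = -223/27*(-1/401) - 46188 = 223/10827 - 46188 = -500077253/10827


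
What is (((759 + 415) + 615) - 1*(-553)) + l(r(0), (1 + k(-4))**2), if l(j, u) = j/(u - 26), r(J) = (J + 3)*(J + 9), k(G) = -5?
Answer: 23393/10 ≈ 2339.3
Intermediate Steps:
r(J) = (3 + J)*(9 + J)
l(j, u) = j/(-26 + u)
(((759 + 415) + 615) - 1*(-553)) + l(r(0), (1 + k(-4))**2) = (((759 + 415) + 615) - 1*(-553)) + (27 + 0**2 + 12*0)/(-26 + (1 - 5)**2) = ((1174 + 615) + 553) + (27 + 0 + 0)/(-26 + (-4)**2) = (1789 + 553) + 27/(-26 + 16) = 2342 + 27/(-10) = 2342 + 27*(-1/10) = 2342 - 27/10 = 23393/10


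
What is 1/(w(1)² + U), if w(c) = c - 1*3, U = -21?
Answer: -1/17 ≈ -0.058824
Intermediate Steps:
w(c) = -3 + c (w(c) = c - 3 = -3 + c)
1/(w(1)² + U) = 1/((-3 + 1)² - 21) = 1/((-2)² - 21) = 1/(4 - 21) = 1/(-17) = -1/17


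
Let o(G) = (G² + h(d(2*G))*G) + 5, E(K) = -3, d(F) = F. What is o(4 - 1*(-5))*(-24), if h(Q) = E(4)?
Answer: -1416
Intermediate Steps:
h(Q) = -3
o(G) = 5 + G² - 3*G (o(G) = (G² - 3*G) + 5 = 5 + G² - 3*G)
o(4 - 1*(-5))*(-24) = (5 + (4 - 1*(-5))² - 3*(4 - 1*(-5)))*(-24) = (5 + (4 + 5)² - 3*(4 + 5))*(-24) = (5 + 9² - 3*9)*(-24) = (5 + 81 - 27)*(-24) = 59*(-24) = -1416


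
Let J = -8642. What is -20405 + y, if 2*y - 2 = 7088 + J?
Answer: -21181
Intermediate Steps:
y = -776 (y = 1 + (7088 - 8642)/2 = 1 + (1/2)*(-1554) = 1 - 777 = -776)
-20405 + y = -20405 - 776 = -21181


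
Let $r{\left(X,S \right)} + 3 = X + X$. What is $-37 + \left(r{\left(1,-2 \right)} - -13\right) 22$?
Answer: $227$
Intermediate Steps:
$r{\left(X,S \right)} = -3 + 2 X$ ($r{\left(X,S \right)} = -3 + \left(X + X\right) = -3 + 2 X$)
$-37 + \left(r{\left(1,-2 \right)} - -13\right) 22 = -37 + \left(\left(-3 + 2 \cdot 1\right) - -13\right) 22 = -37 + \left(\left(-3 + 2\right) + 13\right) 22 = -37 + \left(-1 + 13\right) 22 = -37 + 12 \cdot 22 = -37 + 264 = 227$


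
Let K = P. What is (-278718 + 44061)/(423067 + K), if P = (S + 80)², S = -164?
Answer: -234657/430123 ≈ -0.54556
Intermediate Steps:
P = 7056 (P = (-164 + 80)² = (-84)² = 7056)
K = 7056
(-278718 + 44061)/(423067 + K) = (-278718 + 44061)/(423067 + 7056) = -234657/430123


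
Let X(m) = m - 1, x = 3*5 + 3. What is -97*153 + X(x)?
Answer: -14824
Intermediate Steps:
x = 18 (x = 15 + 3 = 18)
X(m) = -1 + m
-97*153 + X(x) = -97*153 + (-1 + 18) = -14841 + 17 = -14824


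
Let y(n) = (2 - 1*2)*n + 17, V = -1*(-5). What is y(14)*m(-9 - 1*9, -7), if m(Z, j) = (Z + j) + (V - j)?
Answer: -221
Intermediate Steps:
V = 5
y(n) = 17 (y(n) = (2 - 2)*n + 17 = 0*n + 17 = 0 + 17 = 17)
m(Z, j) = 5 + Z (m(Z, j) = (Z + j) + (5 - j) = 5 + Z)
y(14)*m(-9 - 1*9, -7) = 17*(5 + (-9 - 1*9)) = 17*(5 + (-9 - 9)) = 17*(5 - 18) = 17*(-13) = -221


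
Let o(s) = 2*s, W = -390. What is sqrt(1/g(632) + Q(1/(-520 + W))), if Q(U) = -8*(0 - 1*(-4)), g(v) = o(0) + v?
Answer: 3*I*sqrt(355026)/316 ≈ 5.6567*I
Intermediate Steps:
g(v) = v (g(v) = 2*0 + v = 0 + v = v)
Q(U) = -32 (Q(U) = -8*(0 + 4) = -8*4 = -32)
sqrt(1/g(632) + Q(1/(-520 + W))) = sqrt(1/632 - 32) = sqrt(-20223/632) = 3*I*sqrt(355026)/316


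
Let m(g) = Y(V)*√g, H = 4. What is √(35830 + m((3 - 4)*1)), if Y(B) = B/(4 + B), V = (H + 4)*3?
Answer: √(1755670 + 42*I)/7 ≈ 189.29 + 0.0022641*I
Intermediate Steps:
V = 24 (V = (4 + 4)*3 = 8*3 = 24)
m(g) = 6*√g/7 (m(g) = (24/(4 + 24))*√g = (24/28)*√g = (24*(1/28))*√g = 6*√g/7)
√(35830 + m((3 - 4)*1)) = √(35830 + 6*√((3 - 4)*1)/7) = √(35830 + 6*√(-1*1)/7) = √(35830 + 6*√(-1)/7) = √(35830 + 6*I/7)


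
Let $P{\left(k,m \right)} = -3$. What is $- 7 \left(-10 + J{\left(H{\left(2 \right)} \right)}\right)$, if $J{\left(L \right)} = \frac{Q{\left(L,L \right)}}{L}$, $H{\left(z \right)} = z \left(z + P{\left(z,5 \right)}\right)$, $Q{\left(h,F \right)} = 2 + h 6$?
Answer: $35$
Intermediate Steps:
$Q{\left(h,F \right)} = 2 + 6 h$
$H{\left(z \right)} = z \left(-3 + z\right)$ ($H{\left(z \right)} = z \left(z - 3\right) = z \left(-3 + z\right)$)
$J{\left(L \right)} = \frac{2 + 6 L}{L}$
$- 7 \left(-10 + J{\left(H{\left(2 \right)} \right)}\right) = - 7 \left(-10 + \left(6 + \frac{2}{2 \left(-3 + 2\right)}\right)\right) = - 7 \left(-10 + \left(6 + \frac{2}{2 \left(-1\right)}\right)\right) = - 7 \left(-10 + \left(6 + \frac{2}{-2}\right)\right) = - 7 \left(-10 + \left(6 + 2 \left(- \frac{1}{2}\right)\right)\right) = - 7 \left(-10 + \left(6 - 1\right)\right) = - 7 \left(-10 + 5\right) = \left(-7\right) \left(-5\right) = 35$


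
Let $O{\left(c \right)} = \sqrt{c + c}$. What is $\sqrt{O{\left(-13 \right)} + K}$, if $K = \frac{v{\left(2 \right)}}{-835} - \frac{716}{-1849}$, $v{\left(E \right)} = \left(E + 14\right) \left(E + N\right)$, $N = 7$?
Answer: $\frac{\sqrt{276889340 + 1289169025 i \sqrt{26}}}{35905} \approx 1.6307 + 1.5635 i$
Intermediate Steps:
$v{\left(E \right)} = \left(7 + E\right) \left(14 + E\right)$ ($v{\left(E \right)} = \left(E + 14\right) \left(E + 7\right) = \left(14 + E\right) \left(7 + E\right) = \left(7 + E\right) \left(14 + E\right)$)
$O{\left(c \right)} = \sqrt{2} \sqrt{c}$ ($O{\left(c \right)} = \sqrt{2 c} = \sqrt{2} \sqrt{c}$)
$K = \frac{331604}{1543915}$ ($K = \frac{98 + 2^{2} + 21 \cdot 2}{-835} - \frac{716}{-1849} = \left(98 + 4 + 42\right) \left(- \frac{1}{835}\right) - - \frac{716}{1849} = 144 \left(- \frac{1}{835}\right) + \frac{716}{1849} = - \frac{144}{835} + \frac{716}{1849} = \frac{331604}{1543915} \approx 0.21478$)
$\sqrt{O{\left(-13 \right)} + K} = \sqrt{\sqrt{2} \sqrt{-13} + \frac{331604}{1543915}} = \sqrt{\sqrt{2} i \sqrt{13} + \frac{331604}{1543915}} = \sqrt{i \sqrt{26} + \frac{331604}{1543915}} = \sqrt{\frac{331604}{1543915} + i \sqrt{26}}$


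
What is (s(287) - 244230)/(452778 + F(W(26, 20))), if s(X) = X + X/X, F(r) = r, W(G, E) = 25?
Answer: -243942/452803 ≈ -0.53874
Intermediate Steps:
s(X) = 1 + X (s(X) = X + 1 = 1 + X)
(s(287) - 244230)/(452778 + F(W(26, 20))) = ((1 + 287) - 244230)/(452778 + 25) = (288 - 244230)/452803 = -243942*1/452803 = -243942/452803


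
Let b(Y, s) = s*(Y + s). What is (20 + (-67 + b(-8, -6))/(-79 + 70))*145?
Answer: 23635/9 ≈ 2626.1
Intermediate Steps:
(20 + (-67 + b(-8, -6))/(-79 + 70))*145 = (20 + (-67 - 6*(-8 - 6))/(-79 + 70))*145 = (20 + (-67 - 6*(-14))/(-9))*145 = (20 + (-67 + 84)*(-1/9))*145 = (20 + 17*(-1/9))*145 = (20 - 17/9)*145 = (163/9)*145 = 23635/9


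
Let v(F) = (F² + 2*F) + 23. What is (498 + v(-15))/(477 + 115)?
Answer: 179/148 ≈ 1.2095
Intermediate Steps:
v(F) = 23 + F² + 2*F
(498 + v(-15))/(477 + 115) = (498 + (23 + (-15)² + 2*(-15)))/(477 + 115) = (498 + (23 + 225 - 30))/592 = (498 + 218)*(1/592) = 716*(1/592) = 179/148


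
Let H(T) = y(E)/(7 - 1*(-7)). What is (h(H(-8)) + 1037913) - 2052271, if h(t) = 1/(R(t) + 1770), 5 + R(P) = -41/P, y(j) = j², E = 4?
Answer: -14031614206/13833 ≈ -1.0144e+6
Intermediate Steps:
R(P) = -5 - 41/P
H(T) = 8/7 (H(T) = 4²/(7 - 1*(-7)) = 16/(7 + 7) = 16/14 = 16*(1/14) = 8/7)
h(t) = 1/(1765 - 41/t) (h(t) = 1/((-5 - 41/t) + 1770) = 1/(1765 - 41/t))
(h(H(-8)) + 1037913) - 2052271 = (8/(7*(-41 + 1765*(8/7))) + 1037913) - 2052271 = (8/(7*(-41 + 14120/7)) + 1037913) - 2052271 = (8/(7*(13833/7)) + 1037913) - 2052271 = ((8/7)*(7/13833) + 1037913) - 2052271 = (8/13833 + 1037913) - 2052271 = 14357450537/13833 - 2052271 = -14031614206/13833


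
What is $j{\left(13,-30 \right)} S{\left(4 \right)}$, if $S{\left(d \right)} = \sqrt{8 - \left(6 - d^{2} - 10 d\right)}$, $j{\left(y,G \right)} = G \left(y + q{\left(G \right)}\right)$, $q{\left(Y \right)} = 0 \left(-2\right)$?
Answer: $- 390 \sqrt{58} \approx -2970.2$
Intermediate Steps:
$q{\left(Y \right)} = 0$
$j{\left(y,G \right)} = G y$ ($j{\left(y,G \right)} = G \left(y + 0\right) = G y$)
$S{\left(d \right)} = \sqrt{2 + d^{2} + 10 d}$ ($S{\left(d \right)} = \sqrt{8 + \left(-6 + d^{2} + 10 d\right)} = \sqrt{2 + d^{2} + 10 d}$)
$j{\left(13,-30 \right)} S{\left(4 \right)} = \left(-30\right) 13 \sqrt{2 + 4^{2} + 10 \cdot 4} = - 390 \sqrt{2 + 16 + 40} = - 390 \sqrt{58}$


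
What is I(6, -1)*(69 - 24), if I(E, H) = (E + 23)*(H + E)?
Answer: 6525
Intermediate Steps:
I(E, H) = (23 + E)*(E + H)
I(6, -1)*(69 - 24) = (6² + 23*6 + 23*(-1) + 6*(-1))*(69 - 24) = (36 + 138 - 23 - 6)*45 = 145*45 = 6525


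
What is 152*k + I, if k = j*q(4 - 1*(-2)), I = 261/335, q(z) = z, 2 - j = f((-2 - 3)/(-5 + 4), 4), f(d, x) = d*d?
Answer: -7026699/335 ≈ -20975.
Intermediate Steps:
f(d, x) = d²
j = -23 (j = 2 - ((-2 - 3)/(-5 + 4))² = 2 - (-5/(-1))² = 2 - (-5*(-1))² = 2 - 1*5² = 2 - 1*25 = 2 - 25 = -23)
I = 261/335 (I = 261*(1/335) = 261/335 ≈ 0.77910)
k = -138 (k = -23*(4 - 1*(-2)) = -23*(4 + 2) = -23*6 = -138)
152*k + I = 152*(-138) + 261/335 = -20976 + 261/335 = -7026699/335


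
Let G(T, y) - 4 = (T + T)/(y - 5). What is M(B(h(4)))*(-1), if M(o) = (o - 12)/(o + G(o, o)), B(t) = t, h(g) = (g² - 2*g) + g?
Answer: 0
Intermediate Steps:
h(g) = g² - g
G(T, y) = 4 + 2*T/(-5 + y) (G(T, y) = 4 + (T + T)/(y - 5) = 4 + (2*T)/(-5 + y) = 4 + 2*T/(-5 + y))
M(o) = (-12 + o)/(o + 2*(-10 + 3*o)/(-5 + o)) (M(o) = (o - 12)/(o + 2*(-10 + o + 2*o)/(-5 + o)) = (-12 + o)/(o + 2*(-10 + 3*o)/(-5 + o)))
M(B(h(4)))*(-1) = ((60 + (4*(-1 + 4))² - 68*(-1 + 4))/(-20 + 4*(-1 + 4) + (4*(-1 + 4))²))*(-1) = ((60 + (4*3)² - 68*3)/(-20 + 4*3 + (4*3)²))*(-1) = ((60 + 12² - 17*12)/(-20 + 12 + 12²))*(-1) = ((60 + 144 - 204)/(-20 + 12 + 144))*(-1) = (0/136)*(-1) = ((1/136)*0)*(-1) = 0*(-1) = 0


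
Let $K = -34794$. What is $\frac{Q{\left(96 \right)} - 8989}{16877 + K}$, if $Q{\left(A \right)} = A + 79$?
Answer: $\frac{8814}{17917} \approx 0.49193$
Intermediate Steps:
$Q{\left(A \right)} = 79 + A$
$\frac{Q{\left(96 \right)} - 8989}{16877 + K} = \frac{\left(79 + 96\right) - 8989}{16877 - 34794} = \frac{175 - 8989}{-17917} = \left(-8814\right) \left(- \frac{1}{17917}\right) = \frac{8814}{17917}$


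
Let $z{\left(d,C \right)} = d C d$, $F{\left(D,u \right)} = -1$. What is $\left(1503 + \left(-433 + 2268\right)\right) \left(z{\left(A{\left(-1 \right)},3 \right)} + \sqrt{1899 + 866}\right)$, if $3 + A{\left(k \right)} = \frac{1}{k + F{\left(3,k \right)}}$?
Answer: $\frac{245343}{2} + 3338 \sqrt{2765} \approx 2.9819 \cdot 10^{5}$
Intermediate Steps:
$A{\left(k \right)} = -3 + \frac{1}{-1 + k}$ ($A{\left(k \right)} = -3 + \frac{1}{k - 1} = -3 + \frac{1}{-1 + k}$)
$z{\left(d,C \right)} = C d^{2}$ ($z{\left(d,C \right)} = C d d = C d^{2}$)
$\left(1503 + \left(-433 + 2268\right)\right) \left(z{\left(A{\left(-1 \right)},3 \right)} + \sqrt{1899 + 866}\right) = \left(1503 + \left(-433 + 2268\right)\right) \left(3 \left(\frac{4 - -3}{-1 - 1}\right)^{2} + \sqrt{1899 + 866}\right) = \left(1503 + 1835\right) \left(3 \left(\frac{4 + 3}{-2}\right)^{2} + \sqrt{2765}\right) = 3338 \left(3 \left(\left(- \frac{1}{2}\right) 7\right)^{2} + \sqrt{2765}\right) = 3338 \left(3 \left(- \frac{7}{2}\right)^{2} + \sqrt{2765}\right) = 3338 \left(3 \cdot \frac{49}{4} + \sqrt{2765}\right) = 3338 \left(\frac{147}{4} + \sqrt{2765}\right) = \frac{245343}{2} + 3338 \sqrt{2765}$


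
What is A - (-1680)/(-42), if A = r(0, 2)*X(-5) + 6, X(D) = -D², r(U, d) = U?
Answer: -34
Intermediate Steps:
A = 6 (A = 0*(-1*(-5)²) + 6 = 0*(-1*25) + 6 = 0*(-25) + 6 = 0 + 6 = 6)
A - (-1680)/(-42) = 6 - (-1680)/(-42) = 6 - (-1680)*(-1)/42 = 6 - 40*1 = 6 - 40 = -34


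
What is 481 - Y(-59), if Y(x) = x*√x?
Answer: 481 + 59*I*√59 ≈ 481.0 + 453.19*I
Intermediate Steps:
Y(x) = x^(3/2)
481 - Y(-59) = 481 - (-59)^(3/2) = 481 - (-59)*I*√59 = 481 + 59*I*√59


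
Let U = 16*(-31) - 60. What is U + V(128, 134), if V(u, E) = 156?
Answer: -400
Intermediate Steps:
U = -556 (U = -496 - 60 = -556)
U + V(128, 134) = -556 + 156 = -400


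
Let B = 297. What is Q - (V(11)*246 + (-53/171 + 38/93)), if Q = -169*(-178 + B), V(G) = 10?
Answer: -119649394/5301 ≈ -22571.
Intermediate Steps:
Q = -20111 (Q = -169*(-178 + 297) = -169*119 = -20111)
Q - (V(11)*246 + (-53/171 + 38/93)) = -20111 - (10*246 + (-53/171 + 38/93)) = -20111 - (2460 + (-53*1/171 + 38*(1/93))) = -20111 - (2460 + (-53/171 + 38/93)) = -20111 - (2460 + 523/5301) = -20111 - 1*13040983/5301 = -20111 - 13040983/5301 = -119649394/5301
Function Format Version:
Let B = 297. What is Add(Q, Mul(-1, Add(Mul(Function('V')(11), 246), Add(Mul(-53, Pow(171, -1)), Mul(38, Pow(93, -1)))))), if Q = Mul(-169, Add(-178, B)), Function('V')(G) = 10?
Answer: Rational(-119649394, 5301) ≈ -22571.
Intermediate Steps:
Q = -20111 (Q = Mul(-169, Add(-178, 297)) = Mul(-169, 119) = -20111)
Add(Q, Mul(-1, Add(Mul(Function('V')(11), 246), Add(Mul(-53, Pow(171, -1)), Mul(38, Pow(93, -1)))))) = Add(-20111, Mul(-1, Add(Mul(10, 246), Add(Mul(-53, Pow(171, -1)), Mul(38, Pow(93, -1)))))) = Add(-20111, Mul(-1, Add(2460, Add(Mul(-53, Rational(1, 171)), Mul(38, Rational(1, 93)))))) = Add(-20111, Mul(-1, Add(2460, Add(Rational(-53, 171), Rational(38, 93))))) = Add(-20111, Mul(-1, Add(2460, Rational(523, 5301)))) = Add(-20111, Mul(-1, Rational(13040983, 5301))) = Add(-20111, Rational(-13040983, 5301)) = Rational(-119649394, 5301)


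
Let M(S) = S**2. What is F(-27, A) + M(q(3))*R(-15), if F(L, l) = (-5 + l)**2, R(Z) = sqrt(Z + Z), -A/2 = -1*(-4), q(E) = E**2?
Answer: 169 + 81*I*sqrt(30) ≈ 169.0 + 443.66*I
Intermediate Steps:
A = -8 (A = -(-2)*(-4) = -2*4 = -8)
R(Z) = sqrt(2)*sqrt(Z) (R(Z) = sqrt(2*Z) = sqrt(2)*sqrt(Z))
F(-27, A) + M(q(3))*R(-15) = (-5 - 8)**2 + (3**2)**2*(sqrt(2)*sqrt(-15)) = (-13)**2 + 9**2*(sqrt(2)*(I*sqrt(15))) = 169 + 81*(I*sqrt(30)) = 169 + 81*I*sqrt(30)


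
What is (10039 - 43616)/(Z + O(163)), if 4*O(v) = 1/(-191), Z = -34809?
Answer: 25652828/26594077 ≈ 0.96461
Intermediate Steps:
O(v) = -1/764 (O(v) = (1/4)/(-191) = (1/4)*(-1/191) = -1/764)
(10039 - 43616)/(Z + O(163)) = (10039 - 43616)/(-34809 - 1/764) = -33577/(-26594077/764) = -33577*(-764/26594077) = 25652828/26594077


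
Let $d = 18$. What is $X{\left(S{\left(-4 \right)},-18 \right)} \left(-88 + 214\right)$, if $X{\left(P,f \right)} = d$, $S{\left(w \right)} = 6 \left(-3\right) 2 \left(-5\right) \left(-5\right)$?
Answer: $2268$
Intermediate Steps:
$S{\left(w \right)} = -900$ ($S{\left(w \right)} = - 18 \left(\left(-10\right) \left(-5\right)\right) = \left(-18\right) 50 = -900$)
$X{\left(P,f \right)} = 18$
$X{\left(S{\left(-4 \right)},-18 \right)} \left(-88 + 214\right) = 18 \left(-88 + 214\right) = 18 \cdot 126 = 2268$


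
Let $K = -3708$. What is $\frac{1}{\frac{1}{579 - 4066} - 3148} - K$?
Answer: $\frac{40702998029}{10977077} \approx 3708.0$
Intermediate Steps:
$\frac{1}{\frac{1}{579 - 4066} - 3148} - K = \frac{1}{\frac{1}{579 - 4066} - 3148} - -3708 = \frac{1}{\frac{1}{-3487} - 3148} + 3708 = \frac{1}{- \frac{1}{3487} - 3148} + 3708 = \frac{1}{- \frac{10977077}{3487}} + 3708 = - \frac{3487}{10977077} + 3708 = \frac{40702998029}{10977077}$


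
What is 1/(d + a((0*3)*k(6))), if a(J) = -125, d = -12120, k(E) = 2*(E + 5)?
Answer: -1/12245 ≈ -8.1666e-5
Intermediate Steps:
k(E) = 10 + 2*E (k(E) = 2*(5 + E) = 10 + 2*E)
1/(d + a((0*3)*k(6))) = 1/(-12120 - 125) = 1/(-12245) = -1/12245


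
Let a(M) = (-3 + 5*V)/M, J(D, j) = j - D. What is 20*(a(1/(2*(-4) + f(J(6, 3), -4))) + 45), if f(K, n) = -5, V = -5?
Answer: 8180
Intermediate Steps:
a(M) = -28/M (a(M) = (-3 + 5*(-5))/M = (-3 - 25)/M = -28/M)
20*(a(1/(2*(-4) + f(J(6, 3), -4))) + 45) = 20*(-28/(1/(2*(-4) - 5)) + 45) = 20*(-28/(1/(-8 - 5)) + 45) = 20*(-28/(1/(-13)) + 45) = 20*(-28/(-1/13) + 45) = 20*(-28*(-13) + 45) = 20*(364 + 45) = 20*409 = 8180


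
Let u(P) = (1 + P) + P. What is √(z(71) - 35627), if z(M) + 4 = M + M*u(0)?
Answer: I*√35489 ≈ 188.39*I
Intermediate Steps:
u(P) = 1 + 2*P
z(M) = -4 + 2*M (z(M) = -4 + (M + M*(1 + 2*0)) = -4 + (M + M*(1 + 0)) = -4 + (M + M*1) = -4 + (M + M) = -4 + 2*M)
√(z(71) - 35627) = √((-4 + 2*71) - 35627) = √((-4 + 142) - 35627) = √(138 - 35627) = √(-35489) = I*√35489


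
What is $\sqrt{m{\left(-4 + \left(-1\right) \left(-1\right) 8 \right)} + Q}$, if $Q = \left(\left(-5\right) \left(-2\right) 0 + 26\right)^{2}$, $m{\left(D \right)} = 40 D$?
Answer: $2 \sqrt{209} \approx 28.914$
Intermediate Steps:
$Q = 676$ ($Q = \left(10 \cdot 0 + 26\right)^{2} = \left(0 + 26\right)^{2} = 26^{2} = 676$)
$\sqrt{m{\left(-4 + \left(-1\right) \left(-1\right) 8 \right)} + Q} = \sqrt{40 \left(-4 + \left(-1\right) \left(-1\right) 8\right) + 676} = \sqrt{40 \left(-4 + 1 \cdot 8\right) + 676} = \sqrt{40 \left(-4 + 8\right) + 676} = \sqrt{40 \cdot 4 + 676} = \sqrt{160 + 676} = \sqrt{836} = 2 \sqrt{209}$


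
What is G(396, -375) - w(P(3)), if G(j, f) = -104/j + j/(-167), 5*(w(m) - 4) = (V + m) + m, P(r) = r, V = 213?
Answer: -4169117/82665 ≈ -50.434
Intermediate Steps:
w(m) = 233/5 + 2*m/5 (w(m) = 4 + ((213 + m) + m)/5 = 4 + (213 + 2*m)/5 = 4 + (213/5 + 2*m/5) = 233/5 + 2*m/5)
G(j, f) = -104/j - j/167 (G(j, f) = -104/j + j*(-1/167) = -104/j - j/167)
G(396, -375) - w(P(3)) = (-104/396 - 1/167*396) - (233/5 + (2/5)*3) = (-104*1/396 - 396/167) - (233/5 + 6/5) = (-26/99 - 396/167) - 1*239/5 = -43546/16533 - 239/5 = -4169117/82665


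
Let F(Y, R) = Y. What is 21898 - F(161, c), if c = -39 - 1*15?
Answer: 21737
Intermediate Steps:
c = -54 (c = -39 - 15 = -54)
21898 - F(161, c) = 21898 - 1*161 = 21898 - 161 = 21737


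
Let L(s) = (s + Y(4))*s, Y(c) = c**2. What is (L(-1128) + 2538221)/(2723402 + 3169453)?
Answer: 3792557/5892855 ≈ 0.64359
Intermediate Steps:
L(s) = s*(16 + s) (L(s) = (s + 4**2)*s = (s + 16)*s = (16 + s)*s = s*(16 + s))
(L(-1128) + 2538221)/(2723402 + 3169453) = (-1128*(16 - 1128) + 2538221)/(2723402 + 3169453) = (-1128*(-1112) + 2538221)/5892855 = (1254336 + 2538221)*(1/5892855) = 3792557*(1/5892855) = 3792557/5892855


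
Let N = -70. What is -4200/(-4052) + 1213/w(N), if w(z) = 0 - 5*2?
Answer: -1218269/10130 ≈ -120.26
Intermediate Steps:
w(z) = -10 (w(z) = 0 - 10 = -10)
-4200/(-4052) + 1213/w(N) = -4200/(-4052) + 1213/(-10) = -4200*(-1/4052) + 1213*(-⅒) = 1050/1013 - 1213/10 = -1218269/10130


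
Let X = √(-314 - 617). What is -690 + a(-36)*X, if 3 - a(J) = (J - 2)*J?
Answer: -690 - 9555*I*√19 ≈ -690.0 - 41649.0*I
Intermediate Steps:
X = 7*I*√19 (X = √(-931) = 7*I*√19 ≈ 30.512*I)
a(J) = 3 - J*(-2 + J) (a(J) = 3 - (J - 2)*J = 3 - (-2 + J)*J = 3 - J*(-2 + J))
-690 + a(-36)*X = -690 + (3 - 1*(-36)² + 2*(-36))*(7*I*√19) = -690 + (3 - 1*1296 - 72)*(7*I*√19) = -690 + (3 - 1296 - 72)*(7*I*√19) = -690 - 9555*I*√19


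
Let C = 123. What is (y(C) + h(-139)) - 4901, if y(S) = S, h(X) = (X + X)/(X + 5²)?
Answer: -272207/57 ≈ -4775.6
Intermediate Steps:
h(X) = 2*X/(25 + X) (h(X) = (2*X)/(X + 25) = (2*X)/(25 + X) = 2*X/(25 + X))
(y(C) + h(-139)) - 4901 = (123 + 2*(-139)/(25 - 139)) - 4901 = (123 + 2*(-139)/(-114)) - 4901 = (123 + 2*(-139)*(-1/114)) - 4901 = (123 + 139/57) - 4901 = 7150/57 - 4901 = -272207/57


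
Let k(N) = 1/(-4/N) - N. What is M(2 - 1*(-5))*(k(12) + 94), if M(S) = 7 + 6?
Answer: 1027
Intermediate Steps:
M(S) = 13
k(N) = -5*N/4 (k(N) = -N/4 - N = -5*N/4)
M(2 - 1*(-5))*(k(12) + 94) = 13*(-5/4*12 + 94) = 13*(-15 + 94) = 13*79 = 1027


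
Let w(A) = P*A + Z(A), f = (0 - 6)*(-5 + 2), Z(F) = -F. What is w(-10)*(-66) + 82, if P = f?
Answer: 11302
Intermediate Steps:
f = 18 (f = -6*(-3) = 18)
P = 18
w(A) = 17*A (w(A) = 18*A - A = 17*A)
w(-10)*(-66) + 82 = (17*(-10))*(-66) + 82 = -170*(-66) + 82 = 11220 + 82 = 11302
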